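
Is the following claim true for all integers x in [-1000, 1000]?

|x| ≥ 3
The claim fails at x = 0:
x = 0: LHS = |0| = 0; 0 ≥ 3 — FAILS

Because a single integer refutes it, the statement is false.

Answer: False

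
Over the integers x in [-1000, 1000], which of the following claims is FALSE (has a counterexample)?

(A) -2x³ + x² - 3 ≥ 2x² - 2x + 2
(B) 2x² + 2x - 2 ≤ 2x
(A) x = 0: LHS = -2·0³ + 0² - 3 = -3, RHS = 2·0² - 2·0 + 2 = 2; -3 ≥ 2 — FAILS
(B) x = 2: LHS = 2·2² + 2·2 - 2 = 10, RHS = 2·2 = 4; 10 ≤ 4 — FAILS

Answer: Both A and B are false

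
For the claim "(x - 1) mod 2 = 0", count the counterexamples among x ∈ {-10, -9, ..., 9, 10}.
Counterexamples in [-10, 10]: {-10, -8, -6, -4, -2, 0, 2, 4, 6, 8, 10}.

Counting them gives 11 values.

Answer: 11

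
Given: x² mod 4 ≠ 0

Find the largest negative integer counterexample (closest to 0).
Testing negative integers from -1 downward:
x = -1: LHS = ((-1)²) mod 4 = 1 mod 4 = 1; 1 ≠ 0 — holds
x = -2: LHS = ((-2)²) mod 4 = 4 mod 4 = 0; 0 ≠ 0 — FAILS  ← closest negative counterexample to 0

Answer: x = -2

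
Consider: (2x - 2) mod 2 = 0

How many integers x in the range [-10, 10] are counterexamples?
For a polynomial with integer coefficients, its value mod 2 depends only on x mod 2, so it suffices to check one representative of each residue class, x = 0, 1:
x = 0: LHS = (2·0 - 2) mod 2 = (-2) mod 2 = 0; 0 = 0 — holds
x = 1: LHS = (2·1 - 2) mod 2 = 0 mod 2 = 0; 0 = 0 — holds
The relation holds in every residue class, so the relation holds for every integer in [-10, 10].

No counterexample appears in that range.

Answer: 0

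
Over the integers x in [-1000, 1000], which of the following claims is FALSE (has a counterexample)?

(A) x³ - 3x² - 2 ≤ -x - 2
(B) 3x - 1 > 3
(A) x = 3: LHS = 3³ - 3·3² - 2 = -2, RHS = -3 - 2 = -5; -2 ≤ -5 — FAILS
(B) x = 0: LHS = 3·0 - 1 = -1; -1 > 3 — FAILS

Answer: Both A and B are false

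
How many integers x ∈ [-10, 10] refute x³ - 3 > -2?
Counterexamples in [-10, 10]: {-10, -9, -8, -7, -6, -5, -4, -3, -2, -1, 0, 1}.

Counting them gives 12 values.

Answer: 12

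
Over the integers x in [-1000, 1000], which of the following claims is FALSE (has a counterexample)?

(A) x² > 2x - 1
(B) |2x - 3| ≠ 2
(A) x = 1: LHS = 1² = 1, RHS = 2·1 - 1 = 1; 1 > 1 — FAILS

(B) Track d = LHS − RHS over the integers in [-1000, 1000]. Equality would need d = 0, but d changes sign only between consecutive integers, jumping over 0:
x = 0: LHS = |2·0 - 3| = |-3| = 3; 3 ≠ 2 — holds  (d = 1)
x = 1: LHS = |2·1 - 3| = |-1| = 1; 1 ≠ 2 — holds  (d = -1)
x = 2: LHS = |2·2 - 3| = |1| = 1; 1 ≠ 2 — holds  (d = -1)
x = 3: LHS = |2·3 - 3| = |3| = 3; 3 ≠ 2 — holds  (d = 1)
Away from these crossings d keeps a constant sign, and checking every integer in [-1000, 1000] confirms d ≠ 0 throughout. Hence the two sides are never equal, so the relation holds for every integer in [-1000, 1000].

Only (A) has a counterexample.

Answer: A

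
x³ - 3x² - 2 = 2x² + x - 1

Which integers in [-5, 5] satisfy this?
Over all integers in [-5, 5], LHS − RHS is always negative; it is closest to 0 at x = 0, where it equals -1:
x = 0: LHS = 0³ - 3·0² - 2 = -2, RHS = 2·0² + 0 - 1 = -1; -2 = -1 — FAILS
At the ends of the range:
x = -5: LHS = (-5)³ - 3·(-5)² - 2 = -202, RHS = 2·(-5)² + (-5) - 1 = 44; -202 = 44 — FAILS
x = 5: LHS = 5³ - 3·5² - 2 = 48, RHS = 2·5² + 5 - 1 = 54; 48 = 54 — FAILS
Hence LHS − RHS is never 0, i.e. the two sides are never equal, so the claimed relation (=) fails for every integer in [-5, 5].

Answer: None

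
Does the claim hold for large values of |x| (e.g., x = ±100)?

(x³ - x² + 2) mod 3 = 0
x = 100: LHS = (100³ - 100² + 2) mod 3 = 990002 mod 3 = 2; 2 = 0 — FAILS
x = -100: LHS = ((-100)³ - (-100)² + 2) mod 3 = (-1009998) mod 3 = 0; 0 = 0 — holds

Answer: Partially: fails for x = 100, holds for x = -100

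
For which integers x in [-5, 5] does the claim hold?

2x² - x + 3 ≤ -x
Over all integers in [-5, 5], LHS − RHS is smallest at x = 0, where it equals 3:
x = 0: LHS = 2·0² - 0 + 3 = 3, RHS = -0 = 0; 3 ≤ 0 — FAILS
At the ends of the range:
x = -5: LHS = 2·(-5)² - (-5) + 3 = 58, RHS = -(-5) = 5; 58 ≤ 5 — FAILS
x = 5: LHS = 2·5² - 5 + 3 = 48; 48 ≤ -5 — FAILS
Hence LHS − RHS is never zero or negative, i.e. LHS > RHS throughout, so the claimed relation (≤) fails for every integer in [-5, 5].

Answer: None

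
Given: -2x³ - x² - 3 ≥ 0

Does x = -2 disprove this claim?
Substitute x = -2 into the relation:
x = -2: LHS = -2·(-2)³ - (-2)² - 3 = 9; 9 ≥ 0 — holds

The claim holds here, so x = -2 is not a counterexample. (A counterexample exists elsewhere, e.g. x = 0.)

Answer: No, x = -2 is not a counterexample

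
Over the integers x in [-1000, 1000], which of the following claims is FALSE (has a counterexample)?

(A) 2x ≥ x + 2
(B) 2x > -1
(A) x = 0: LHS = 2·0 = 0, RHS = 0 + 2 = 2; 0 ≥ 2 — FAILS
(B) x = -1: LHS = 2·(-1) = -2; -2 > -1 — FAILS

Answer: Both A and B are false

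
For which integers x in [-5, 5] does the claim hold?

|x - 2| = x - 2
Holds for: {2, 3, 4, 5}
Fails for: {-5, -4, -3, -2, -1, 0, 1}

Answer: {2, 3, 4, 5}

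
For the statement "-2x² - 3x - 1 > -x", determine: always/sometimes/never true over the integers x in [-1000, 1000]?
Over all integers in [-1000, 1000], LHS − RHS is largest at x = 0, where it equals -1:
x = 0: LHS = -2·0² - 3·0 - 1 = -1, RHS = -0 = 0; -1 > 0 — FAILS
At the ends of the range:
x = -1000: LHS = -2·(-1000)² - 3·(-1000) - 1 = -1997001, RHS = -(-1000) = 1000; -1997001 > 1000 — FAILS
x = 1000: LHS = -2·1000² - 3·1000 - 1 = -2003001; -2003001 > -1000 — FAILS
Hence LHS − RHS is never positive, i.e. LHS ≤ RHS throughout, so the claimed relation (>) fails for every integer in [-1000, 1000].

No integer in the range satisfies it.

Answer: Never true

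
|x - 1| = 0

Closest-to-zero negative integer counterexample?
Testing negative integers from -1 downward:
x = -1: LHS = |(-1) - 1| = |-2| = 2; 2 = 0 — FAILS  ← closest negative counterexample to 0

Answer: x = -1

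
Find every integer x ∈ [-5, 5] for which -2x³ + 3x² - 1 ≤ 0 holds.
Holds for: {0, 1, 2, 3, 4, 5}
Fails for: {-5, -4, -3, -2, -1}

Answer: {0, 1, 2, 3, 4, 5}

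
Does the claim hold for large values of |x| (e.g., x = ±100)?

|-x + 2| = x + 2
x = 100: LHS = |-100 + 2| = |-98| = 98, RHS = 100 + 2 = 102; 98 = 102 — FAILS
x = -100: LHS = |-(-100) + 2| = |102| = 102, RHS = (-100) + 2 = -98; 102 = -98 — FAILS

Answer: No, fails for both x = 100 and x = -100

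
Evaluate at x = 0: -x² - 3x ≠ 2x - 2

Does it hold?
x = 0: LHS = -0² - 3·0 = 0, RHS = 2·0 - 2 = -2; 0 ≠ -2 — holds

The relation is satisfied at x = 0.

Answer: Yes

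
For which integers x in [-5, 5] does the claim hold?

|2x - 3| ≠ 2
Track d = LHS − RHS over the integers in [-5, 5]. Equality would need d = 0, but d changes sign only between consecutive integers, jumping over 0:
x = 0: LHS = |2·0 - 3| = |-3| = 3; 3 ≠ 2 — holds  (d = 1)
x = 1: LHS = |2·1 - 3| = |-1| = 1; 1 ≠ 2 — holds  (d = -1)
x = 2: LHS = |2·2 - 3| = |1| = 1; 1 ≠ 2 — holds  (d = -1)
x = 3: LHS = |2·3 - 3| = |3| = 3; 3 ≠ 2 — holds  (d = 1)
Away from these crossings d keeps a constant sign, and checking every integer in [-5, 5] confirms d ≠ 0 throughout. Hence the two sides are never equal, so the relation holds for every integer in [-5, 5].

Answer: All integers in [-5, 5]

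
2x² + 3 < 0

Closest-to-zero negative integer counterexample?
Testing negative integers from -1 downward:
x = -1: LHS = 2·(-1)² + 3 = 5; 5 < 0 — FAILS  ← closest negative counterexample to 0

Answer: x = -1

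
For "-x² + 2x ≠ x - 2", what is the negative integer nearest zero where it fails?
Testing negative integers from -1 downward:
x = -1: LHS = -(-1)² + 2·(-1) = -3, RHS = (-1) - 2 = -3; -3 ≠ -3 — FAILS  ← closest negative counterexample to 0

Answer: x = -1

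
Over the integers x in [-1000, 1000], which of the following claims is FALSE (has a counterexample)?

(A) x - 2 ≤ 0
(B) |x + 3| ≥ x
(A) x = 3: LHS = 3 - 2 = 1; 1 ≤ 0 — FAILS

(B) Over all integers in [-1000, 1000], LHS − RHS is smallest at x = 0, where it equals 3:
x = 0: LHS = |0 + 3| = |3| = 3; 3 ≥ 0 — holds
At the ends of the range:
x = -1000: LHS = |(-1000) + 3| = |-997| = 997; 997 ≥ -1000 — holds
x = 1000: LHS = |1000 + 3| = |1003| = 1003; 1003 ≥ 1000 — holds
Hence LHS − RHS is never negative, i.e. LHS ≥ RHS throughout, so the relation holds for every integer in [-1000, 1000].

Only (A) has a counterexample.

Answer: A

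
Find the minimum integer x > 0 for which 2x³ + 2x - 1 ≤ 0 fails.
Testing positive integers:
x = 1: LHS = 2·1³ + 2·1 - 1 = 3; 3 ≤ 0 — FAILS  ← smallest positive counterexample

Answer: x = 1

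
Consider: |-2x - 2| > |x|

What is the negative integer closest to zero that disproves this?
Testing negative integers from -1 downward:
x = -1: LHS = |-2·(-1) - 2| = |0| = 0, RHS = |-1| = 1; 0 > 1 — FAILS  ← closest negative counterexample to 0

Answer: x = -1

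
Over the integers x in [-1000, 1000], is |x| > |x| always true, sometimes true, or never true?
Over all integers in [-1000, 1000], LHS − RHS is largest at x = 0, where it equals 0:
x = 0: LHS = |0| = 0, RHS = |0| = 0; 0 > 0 — FAILS
At the ends of the range:
x = -1000: LHS = |-1000| = 1000, RHS = |-1000| = 1000; 1000 > 1000 — FAILS
x = 1000: LHS = |1000| = 1000, RHS = |1000| = 1000; 1000 > 1000 — FAILS
Hence LHS − RHS is never positive, i.e. LHS ≤ RHS throughout, so the claimed relation (>) fails for every integer in [-1000, 1000].

No integer in the range satisfies it.

Answer: Never true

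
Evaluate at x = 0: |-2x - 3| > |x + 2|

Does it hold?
x = 0: LHS = |-2·0 - 3| = |-3| = 3, RHS = |0 + 2| = |2| = 2; 3 > 2 — holds

The relation is satisfied at x = 0.

Answer: Yes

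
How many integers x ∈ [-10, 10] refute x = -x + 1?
Counterexamples in [-10, 10]: {-10, -9, -8, -7, -6, -5, -4, -3, -2, -1, 0, 1, 2, 3, 4, 5, 6, 7, 8, 9, 10}.

Counting them gives 21 values.

Answer: 21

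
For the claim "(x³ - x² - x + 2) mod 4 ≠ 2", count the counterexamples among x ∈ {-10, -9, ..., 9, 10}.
Counterexamples in [-10, 10]: {-8, -4, 0, 4, 8}.

Counting them gives 5 values.

Answer: 5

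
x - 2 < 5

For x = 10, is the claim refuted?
Substitute x = 10 into the relation:
x = 10: LHS = 10 - 2 = 8; 8 < 5 — FAILS

Since the claim fails at x = 10, this value is a counterexample.

Answer: Yes, x = 10 is a counterexample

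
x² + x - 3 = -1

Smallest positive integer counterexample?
Testing positive integers:
x = 1: LHS = 1² + 1 - 3 = -1; -1 = -1 — holds
x = 2: LHS = 2² + 2 - 3 = 3; 3 = -1 — FAILS  ← smallest positive counterexample

Answer: x = 2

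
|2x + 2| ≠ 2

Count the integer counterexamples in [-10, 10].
Counterexamples in [-10, 10]: {-2, 0}.

Counting them gives 2 values.

Answer: 2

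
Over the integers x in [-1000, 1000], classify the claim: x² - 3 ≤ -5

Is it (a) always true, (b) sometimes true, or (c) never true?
Over all integers in [-1000, 1000], LHS − RHS is smallest at x = 0, where it equals 2:
x = 0: LHS = 0² - 3 = -3; -3 ≤ -5 — FAILS
At the ends of the range:
x = -1000: LHS = (-1000)² - 3 = 999997; 999997 ≤ -5 — FAILS
x = 1000: LHS = 1000² - 3 = 999997; 999997 ≤ -5 — FAILS
Hence LHS − RHS is never zero or negative, i.e. LHS > RHS throughout, so the claimed relation (≤) fails for every integer in [-1000, 1000].

No integer in the range satisfies it.

Answer: Never true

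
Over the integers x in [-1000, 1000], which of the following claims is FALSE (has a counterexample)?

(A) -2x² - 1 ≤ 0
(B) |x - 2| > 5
(A) Over all integers in [-1000, 1000], LHS − RHS is largest at x = 0, where it equals -1:
x = 0: LHS = -2·0² - 1 = -1; -1 ≤ 0 — holds
At the ends of the range:
x = -1000: LHS = -2·(-1000)² - 1 = -2000001; -2000001 ≤ 0 — holds
x = 1000: LHS = -2·1000² - 1 = -2000001; -2000001 ≤ 0 — holds
Hence LHS − RHS is never positive, i.e. LHS ≤ RHS throughout, so the relation holds for every integer in [-1000, 1000].

(B) x = 0: LHS = |0 - 2| = |-2| = 2; 2 > 5 — FAILS

Only (B) has a counterexample.

Answer: B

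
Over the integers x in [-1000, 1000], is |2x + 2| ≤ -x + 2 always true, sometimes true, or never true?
Holds at x = 0: LHS = |2·0 + 2| = |2| = 2, RHS = -0 + 2 = 2; 2 ≤ 2 — holds
Fails at x = 1: LHS = |2·1 + 2| = |4| = 4, RHS = -1 + 2 = 1; 4 ≤ 1 — FAILS
It is satisfied by some integers in the range but not all.

Answer: Sometimes true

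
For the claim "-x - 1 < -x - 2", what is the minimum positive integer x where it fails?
Testing positive integers:
x = 1: LHS = -1 - 1 = -2, RHS = -1 - 2 = -3; -2 < -3 — FAILS  ← smallest positive counterexample

Answer: x = 1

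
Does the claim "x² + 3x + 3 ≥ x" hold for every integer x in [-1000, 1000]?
Over all integers in [-1000, 1000], LHS − RHS is smallest at x = -1, where it equals 2:
x = -1: LHS = (-1)² + 3·(-1) + 3 = 1; 1 ≥ -1 — holds
At the ends of the range:
x = -1000: LHS = (-1000)² + 3·(-1000) + 3 = 997003; 997003 ≥ -1000 — holds
x = 1000: LHS = 1000² + 3·1000 + 3 = 1003003; 1003003 ≥ 1000 — holds
Hence LHS − RHS is never negative, i.e. LHS ≥ RHS throughout, so the relation holds for every integer in [-1000, 1000].

No counterexample exists.

Answer: True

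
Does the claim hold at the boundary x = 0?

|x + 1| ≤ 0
x = 0: LHS = |0 + 1| = |1| = 1; 1 ≤ 0 — FAILS

The relation fails at x = 0, so x = 0 is a counterexample.

Answer: No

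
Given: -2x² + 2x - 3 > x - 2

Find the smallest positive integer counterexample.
Testing positive integers:
x = 1: LHS = -2·1² + 2·1 - 3 = -3, RHS = 1 - 2 = -1; -3 > -1 — FAILS  ← smallest positive counterexample

Answer: x = 1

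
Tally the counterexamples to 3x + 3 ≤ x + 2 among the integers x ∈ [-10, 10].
Counterexamples in [-10, 10]: {0, 1, 2, 3, 4, 5, 6, 7, 8, 9, 10}.

Counting them gives 11 values.

Answer: 11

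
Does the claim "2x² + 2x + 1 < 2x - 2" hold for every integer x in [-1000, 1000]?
The claim fails at x = 0:
x = 0: LHS = 2·0² + 2·0 + 1 = 1, RHS = 2·0 - 2 = -2; 1 < -2 — FAILS

Because a single integer refutes it, the statement is false.

Answer: False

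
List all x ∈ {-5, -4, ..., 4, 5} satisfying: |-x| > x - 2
Over all integers in [-5, 5], LHS − RHS is smallest at x = 0, where it equals 2:
x = 0: LHS = |-0| = |0| = 0, RHS = 0 - 2 = -2; 0 > -2 — holds
At the ends of the range:
x = -5: LHS = |-(-5)| = |5| = 5, RHS = (-5) - 2 = -7; 5 > -7 — holds
x = 5: LHS = |-5| = 5, RHS = 5 - 2 = 3; 5 > 3 — holds
Hence LHS − RHS is never zero or negative, i.e. LHS > RHS throughout, so the relation holds for every integer in [-5, 5].

Answer: All integers in [-5, 5]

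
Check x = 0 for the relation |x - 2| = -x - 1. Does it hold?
x = 0: LHS = |0 - 2| = |-2| = 2, RHS = -0 - 1 = -1; 2 = -1 — FAILS

The relation fails at x = 0, so x = 0 is a counterexample.

Answer: No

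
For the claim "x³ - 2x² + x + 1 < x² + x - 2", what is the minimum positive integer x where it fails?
Testing positive integers:
x = 1: LHS = 1³ - 2·1² + 1 + 1 = 1, RHS = 1² + 1 - 2 = 0; 1 < 0 — FAILS  ← smallest positive counterexample

Answer: x = 1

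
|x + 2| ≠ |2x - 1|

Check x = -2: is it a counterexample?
Substitute x = -2 into the relation:
x = -2: LHS = |(-2) + 2| = |0| = 0, RHS = |2·(-2) - 1| = |-5| = 5; 0 ≠ 5 — holds

The claim holds here, so x = -2 is not a counterexample. (A counterexample exists elsewhere, e.g. x = 3.)

Answer: No, x = -2 is not a counterexample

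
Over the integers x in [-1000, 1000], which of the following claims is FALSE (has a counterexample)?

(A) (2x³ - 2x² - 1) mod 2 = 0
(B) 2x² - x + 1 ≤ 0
(A) x = 0: LHS = (2·0³ - 2·0² - 1) mod 2 = (-1) mod 2 = 1; 1 = 0 — FAILS
(B) x = 0: LHS = 2·0² - 0 + 1 = 1; 1 ≤ 0 — FAILS

Answer: Both A and B are false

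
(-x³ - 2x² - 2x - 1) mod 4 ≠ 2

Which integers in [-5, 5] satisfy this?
Holds for: {-5, -4, -2, -1, 0, 2, 3, 4}
Fails for: {-3, 1, 5}

Answer: {-5, -4, -2, -1, 0, 2, 3, 4}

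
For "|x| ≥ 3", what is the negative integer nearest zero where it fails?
Testing negative integers from -1 downward:
x = -1: LHS = |-1| = 1; 1 ≥ 3 — FAILS  ← closest negative counterexample to 0

Answer: x = -1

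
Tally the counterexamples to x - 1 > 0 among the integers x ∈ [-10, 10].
Counterexamples in [-10, 10]: {-10, -9, -8, -7, -6, -5, -4, -3, -2, -1, 0, 1}.

Counting them gives 12 values.

Answer: 12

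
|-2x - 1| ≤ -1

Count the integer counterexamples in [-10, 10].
Counterexamples in [-10, 10]: {-10, -9, -8, -7, -6, -5, -4, -3, -2, -1, 0, 1, 2, 3, 4, 5, 6, 7, 8, 9, 10}.

Counting them gives 21 values.

Answer: 21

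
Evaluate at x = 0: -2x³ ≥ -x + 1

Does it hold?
x = 0: LHS = -2·0³ = 0, RHS = -0 + 1 = 1; 0 ≥ 1 — FAILS

The relation fails at x = 0, so x = 0 is a counterexample.

Answer: No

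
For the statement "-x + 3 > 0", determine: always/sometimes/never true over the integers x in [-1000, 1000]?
Holds at x = 0: LHS = -0 + 3 = 3; 3 > 0 — holds
Fails at x = 3: LHS = -3 + 3 = 0; 0 > 0 — FAILS
It is satisfied by some integers in the range but not all.

Answer: Sometimes true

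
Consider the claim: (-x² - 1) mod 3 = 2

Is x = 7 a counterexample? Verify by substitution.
Substitute x = 7 into the relation:
x = 7: LHS = (-7² - 1) mod 3 = (-50) mod 3 = 1; 1 = 2 — FAILS

Since the claim fails at x = 7, this value is a counterexample.

Answer: Yes, x = 7 is a counterexample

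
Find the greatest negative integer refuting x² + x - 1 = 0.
Testing negative integers from -1 downward:
x = -1: LHS = (-1)² + (-1) - 1 = -1; -1 = 0 — FAILS  ← closest negative counterexample to 0

Answer: x = -1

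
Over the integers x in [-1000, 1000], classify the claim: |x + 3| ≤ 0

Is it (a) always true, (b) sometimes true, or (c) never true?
Holds at x = -3: LHS = |(-3) + 3| = |0| = 0; 0 ≤ 0 — holds
Fails at x = 0: LHS = |0 + 3| = |3| = 3; 3 ≤ 0 — FAILS
It is satisfied by some integers in the range but not all.

Answer: Sometimes true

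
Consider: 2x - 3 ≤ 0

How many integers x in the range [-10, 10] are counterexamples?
Counterexamples in [-10, 10]: {2, 3, 4, 5, 6, 7, 8, 9, 10}.

Counting them gives 9 values.

Answer: 9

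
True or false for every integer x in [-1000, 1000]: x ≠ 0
The claim fails at x = 0:
x = 0: 0 ≠ 0 — FAILS

Because a single integer refutes it, the statement is false.

Answer: False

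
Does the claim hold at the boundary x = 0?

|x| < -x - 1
x = 0: LHS = |0| = 0, RHS = -0 - 1 = -1; 0 < -1 — FAILS

The relation fails at x = 0, so x = 0 is a counterexample.

Answer: No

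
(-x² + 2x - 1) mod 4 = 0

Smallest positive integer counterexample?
Testing positive integers:
x = 1: LHS = (-1² + 2·1 - 1) mod 4 = 0 mod 4 = 0; 0 = 0 — holds
x = 2: LHS = (-2² + 2·2 - 1) mod 4 = (-1) mod 4 = 3; 3 = 0 — FAILS  ← smallest positive counterexample

Answer: x = 2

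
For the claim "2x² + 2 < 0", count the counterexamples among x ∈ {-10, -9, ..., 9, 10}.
Counterexamples in [-10, 10]: {-10, -9, -8, -7, -6, -5, -4, -3, -2, -1, 0, 1, 2, 3, 4, 5, 6, 7, 8, 9, 10}.

Counting them gives 21 values.

Answer: 21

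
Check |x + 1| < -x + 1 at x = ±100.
x = 100: LHS = |100 + 1| = |101| = 101, RHS = -100 + 1 = -99; 101 < -99 — FAILS
x = -100: LHS = |(-100) + 1| = |-99| = 99, RHS = -(-100) + 1 = 101; 99 < 101 — holds

Answer: Partially: fails for x = 100, holds for x = -100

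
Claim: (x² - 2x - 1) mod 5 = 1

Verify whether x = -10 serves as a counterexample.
Substitute x = -10 into the relation:
x = -10: LHS = ((-10)² - 2·(-10) - 1) mod 5 = 119 mod 5 = 4; 4 = 1 — FAILS

Since the claim fails at x = -10, this value is a counterexample.

Answer: Yes, x = -10 is a counterexample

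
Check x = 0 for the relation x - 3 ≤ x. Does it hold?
x = 0: LHS = 0 - 3 = -3; -3 ≤ 0 — holds

The relation is satisfied at x = 0.

Answer: Yes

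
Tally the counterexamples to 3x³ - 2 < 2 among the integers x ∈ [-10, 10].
Counterexamples in [-10, 10]: {2, 3, 4, 5, 6, 7, 8, 9, 10}.

Counting them gives 9 values.

Answer: 9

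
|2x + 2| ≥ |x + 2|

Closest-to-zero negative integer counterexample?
Testing negative integers from -1 downward:
x = -1: LHS = |2·(-1) + 2| = |0| = 0, RHS = |(-1) + 2| = |1| = 1; 0 ≥ 1 — FAILS  ← closest negative counterexample to 0

Answer: x = -1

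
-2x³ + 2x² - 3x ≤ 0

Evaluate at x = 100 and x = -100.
x = 100: LHS = -2·100³ + 2·100² - 3·100 = -1980300; -1980300 ≤ 0 — holds
x = -100: LHS = -2·(-100)³ + 2·(-100)² - 3·(-100) = 2020300; 2020300 ≤ 0 — FAILS

Answer: Partially: holds for x = 100, fails for x = -100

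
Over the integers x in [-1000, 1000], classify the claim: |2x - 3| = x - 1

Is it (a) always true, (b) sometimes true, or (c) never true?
Holds at x = 2: LHS = |2·2 - 3| = |1| = 1, RHS = 2 - 1 = 1; 1 = 1 — holds
Fails at x = 0: LHS = |2·0 - 3| = |-3| = 3, RHS = 0 - 1 = -1; 3 = -1 — FAILS
It is satisfied by some integers in the range but not all.

Answer: Sometimes true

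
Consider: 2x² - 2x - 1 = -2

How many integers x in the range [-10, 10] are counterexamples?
Counterexamples in [-10, 10]: {-10, -9, -8, -7, -6, -5, -4, -3, -2, -1, 0, 1, 2, 3, 4, 5, 6, 7, 8, 9, 10}.

Counting them gives 21 values.

Answer: 21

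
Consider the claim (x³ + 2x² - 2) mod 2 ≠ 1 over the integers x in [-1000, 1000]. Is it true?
The claim fails at x = 1:
x = 1: LHS = (1³ + 2·1² - 2) mod 2 = 1 mod 2 = 1; 1 ≠ 1 — FAILS

Because a single integer refutes it, the statement is false.

Answer: False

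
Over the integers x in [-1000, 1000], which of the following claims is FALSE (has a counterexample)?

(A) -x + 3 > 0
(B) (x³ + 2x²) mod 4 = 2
(A) x = 3: LHS = -3 + 3 = 0; 0 > 0 — FAILS
(B) x = 0: LHS = (0³ + 2·0²) mod 4 = 0 mod 4 = 0; 0 = 2 — FAILS

Answer: Both A and B are false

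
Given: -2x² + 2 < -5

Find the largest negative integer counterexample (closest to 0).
Testing negative integers from -1 downward:
x = -1: LHS = -2·(-1)² + 2 = 0; 0 < -5 — FAILS  ← closest negative counterexample to 0

Answer: x = -1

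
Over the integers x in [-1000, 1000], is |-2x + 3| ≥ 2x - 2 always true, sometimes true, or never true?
Holds at x = 0: LHS = |-2·0 + 3| = |3| = 3, RHS = 2·0 - 2 = -2; 3 ≥ -2 — holds
Fails at x = 2: LHS = |-2·2 + 3| = |-1| = 1, RHS = 2·2 - 2 = 2; 1 ≥ 2 — FAILS
It is satisfied by some integers in the range but not all.

Answer: Sometimes true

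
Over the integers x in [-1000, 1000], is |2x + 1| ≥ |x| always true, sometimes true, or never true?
Over all integers in [-1000, 1000], LHS − RHS is smallest at x = -1, where it equals 0:
x = -1: LHS = |2·(-1) + 1| = |-1| = 1, RHS = |-1| = 1; 1 ≥ 1 — holds
At the ends of the range:
x = -1000: LHS = |2·(-1000) + 1| = |-1999| = 1999, RHS = |-1000| = 1000; 1999 ≥ 1000 — holds
x = 1000: LHS = |2·1000 + 1| = |2001| = 2001, RHS = |1000| = 1000; 2001 ≥ 1000 — holds
Hence LHS − RHS is never negative, i.e. LHS ≥ RHS throughout, so the relation holds for every integer in [-1000, 1000].

No counterexample exists.

Answer: Always true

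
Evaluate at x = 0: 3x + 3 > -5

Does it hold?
x = 0: LHS = 3·0 + 3 = 3; 3 > -5 — holds

The relation is satisfied at x = 0.

Answer: Yes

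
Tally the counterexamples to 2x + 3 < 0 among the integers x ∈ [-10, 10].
Counterexamples in [-10, 10]: {-1, 0, 1, 2, 3, 4, 5, 6, 7, 8, 9, 10}.

Counting them gives 12 values.

Answer: 12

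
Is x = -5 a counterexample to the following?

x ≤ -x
Substitute x = -5 into the relation:
x = -5: RHS = -(-5) = 5; -5 ≤ 5 — holds

The claim holds here, so x = -5 is not a counterexample. (A counterexample exists elsewhere, e.g. x = 1.)

Answer: No, x = -5 is not a counterexample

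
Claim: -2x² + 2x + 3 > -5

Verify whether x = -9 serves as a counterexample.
Substitute x = -9 into the relation:
x = -9: LHS = -2·(-9)² + 2·(-9) + 3 = -177; -177 > -5 — FAILS

Since the claim fails at x = -9, this value is a counterexample.

Answer: Yes, x = -9 is a counterexample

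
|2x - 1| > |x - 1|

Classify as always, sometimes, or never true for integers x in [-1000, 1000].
Holds at x = 1: LHS = |2·1 - 1| = |1| = 1, RHS = |1 - 1| = |0| = 0; 1 > 0 — holds
Fails at x = 0: LHS = |2·0 - 1| = |-1| = 1, RHS = |0 - 1| = |-1| = 1; 1 > 1 — FAILS
It is satisfied by some integers in the range but not all.

Answer: Sometimes true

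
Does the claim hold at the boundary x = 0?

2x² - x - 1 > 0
x = 0: LHS = 2·0² - 0 - 1 = -1; -1 > 0 — FAILS

The relation fails at x = 0, so x = 0 is a counterexample.

Answer: No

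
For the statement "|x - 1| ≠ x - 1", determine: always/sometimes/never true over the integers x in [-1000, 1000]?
Holds at x = 0: LHS = |0 - 1| = |-1| = 1, RHS = 0 - 1 = -1; 1 ≠ -1 — holds
Fails at x = 1: LHS = |1 - 1| = |0| = 0, RHS = 1 - 1 = 0; 0 ≠ 0 — FAILS
It is satisfied by some integers in the range but not all.

Answer: Sometimes true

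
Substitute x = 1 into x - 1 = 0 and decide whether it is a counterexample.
Substitute x = 1 into the relation:
x = 1: LHS = 1 - 1 = 0; 0 = 0 — holds

The claim holds here, so x = 1 is not a counterexample. (A counterexample exists elsewhere, e.g. x = 0.)

Answer: No, x = 1 is not a counterexample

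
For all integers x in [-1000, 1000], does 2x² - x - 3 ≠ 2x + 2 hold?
The claim fails at x = -1:
x = -1: LHS = 2·(-1)² - (-1) - 3 = 0, RHS = 2·(-1) + 2 = 0; 0 ≠ 0 — FAILS

Because a single integer refutes it, the statement is false.

Answer: False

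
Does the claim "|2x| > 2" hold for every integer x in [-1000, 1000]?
The claim fails at x = 0:
x = 0: LHS = |2·0| = |0| = 0; 0 > 2 — FAILS

Because a single integer refutes it, the statement is false.

Answer: False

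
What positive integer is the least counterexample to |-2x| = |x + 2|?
Testing positive integers:
x = 1: LHS = |-2·1| = |-2| = 2, RHS = |1 + 2| = |3| = 3; 2 = 3 — FAILS  ← smallest positive counterexample

Answer: x = 1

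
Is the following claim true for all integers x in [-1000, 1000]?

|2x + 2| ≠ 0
The claim fails at x = -1:
x = -1: LHS = |2·(-1) + 2| = |0| = 0; 0 ≠ 0 — FAILS

Because a single integer refutes it, the statement is false.

Answer: False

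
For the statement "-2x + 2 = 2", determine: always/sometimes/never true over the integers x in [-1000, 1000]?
Holds at x = 0: LHS = -2·0 + 2 = 2; 2 = 2 — holds
Fails at x = 1: LHS = -2·1 + 2 = 0; 0 = 2 — FAILS
It is satisfied by some integers in the range but not all.

Answer: Sometimes true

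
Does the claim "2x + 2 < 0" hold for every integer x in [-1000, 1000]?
The claim fails at x = 0:
x = 0: LHS = 2·0 + 2 = 2; 2 < 0 — FAILS

Because a single integer refutes it, the statement is false.

Answer: False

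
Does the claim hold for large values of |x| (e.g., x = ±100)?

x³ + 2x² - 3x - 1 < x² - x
x = 100: LHS = 100³ + 2·100² - 3·100 - 1 = 1019699, RHS = 100² - 100 = 9900; 1019699 < 9900 — FAILS
x = -100: LHS = (-100)³ + 2·(-100)² - 3·(-100) - 1 = -979701, RHS = (-100)² - (-100) = 10100; -979701 < 10100 — holds

Answer: Partially: fails for x = 100, holds for x = -100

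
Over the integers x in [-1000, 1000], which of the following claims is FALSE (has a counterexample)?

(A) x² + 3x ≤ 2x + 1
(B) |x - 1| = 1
(A) x = 1: LHS = 1² + 3·1 = 4, RHS = 2·1 + 1 = 3; 4 ≤ 3 — FAILS
(B) x = 1: LHS = |1 - 1| = |0| = 0; 0 = 1 — FAILS

Answer: Both A and B are false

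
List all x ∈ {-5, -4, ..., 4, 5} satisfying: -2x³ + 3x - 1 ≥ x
Holds for: {-5, -4, -3, -2}
Fails for: {-1, 0, 1, 2, 3, 4, 5}

Answer: {-5, -4, -3, -2}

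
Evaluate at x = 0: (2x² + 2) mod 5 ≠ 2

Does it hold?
x = 0: LHS = (2·0² + 2) mod 5 = 2 mod 5 = 2; 2 ≠ 2 — FAILS

The relation fails at x = 0, so x = 0 is a counterexample.

Answer: No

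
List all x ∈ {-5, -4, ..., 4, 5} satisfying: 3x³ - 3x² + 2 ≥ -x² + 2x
Holds for: {0, 1, 2, 3, 4, 5}
Fails for: {-5, -4, -3, -2, -1}

Answer: {0, 1, 2, 3, 4, 5}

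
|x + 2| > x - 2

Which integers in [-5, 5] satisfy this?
Over all integers in [-5, 5], LHS − RHS is smallest at x = 0, where it equals 4:
x = 0: LHS = |0 + 2| = |2| = 2, RHS = 0 - 2 = -2; 2 > -2 — holds
At the ends of the range:
x = -5: LHS = |(-5) + 2| = |-3| = 3, RHS = (-5) - 2 = -7; 3 > -7 — holds
x = 5: LHS = |5 + 2| = |7| = 7, RHS = 5 - 2 = 3; 7 > 3 — holds
Hence LHS − RHS is never zero or negative, i.e. LHS > RHS throughout, so the relation holds for every integer in [-5, 5].

Answer: All integers in [-5, 5]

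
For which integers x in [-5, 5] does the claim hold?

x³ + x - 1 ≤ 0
Holds for: {-5, -4, -3, -2, -1, 0}
Fails for: {1, 2, 3, 4, 5}

Answer: {-5, -4, -3, -2, -1, 0}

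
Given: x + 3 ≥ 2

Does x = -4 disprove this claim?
Substitute x = -4 into the relation:
x = -4: LHS = (-4) + 3 = -1; -1 ≥ 2 — FAILS

Since the claim fails at x = -4, this value is a counterexample.

Answer: Yes, x = -4 is a counterexample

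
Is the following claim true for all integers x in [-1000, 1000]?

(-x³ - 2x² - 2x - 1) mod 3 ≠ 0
The claim fails at x = 1:
x = 1: LHS = (-1³ - 2·1² - 2·1 - 1) mod 3 = (-6) mod 3 = 0; 0 ≠ 0 — FAILS

Because a single integer refutes it, the statement is false.

Answer: False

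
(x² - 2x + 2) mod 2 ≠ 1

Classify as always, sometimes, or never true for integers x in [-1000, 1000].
Holds at x = 0: LHS = (0² - 2·0 + 2) mod 2 = 2 mod 2 = 0; 0 ≠ 1 — holds
Fails at x = 1: LHS = (1² - 2·1 + 2) mod 2 = 1 mod 2 = 1; 1 ≠ 1 — FAILS
It is satisfied by some integers in the range but not all.

Answer: Sometimes true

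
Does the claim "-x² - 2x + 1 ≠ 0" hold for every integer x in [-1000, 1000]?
Track d = LHS − RHS over the integers in [-1000, 1000]. Equality would need d = 0, but d changes sign only between consecutive integers, jumping over 0:
x = -3: LHS = -(-3)² - 2·(-3) + 1 = -2; -2 ≠ 0 — holds  (d = -2)
x = -2: LHS = -(-2)² - 2·(-2) + 1 = 1; 1 ≠ 0 — holds  (d = 1)
x = 0: LHS = -0² - 2·0 + 1 = 1; 1 ≠ 0 — holds  (d = 1)
x = 1: LHS = -1² - 2·1 + 1 = -2; -2 ≠ 0 — holds  (d = -2)
Away from these crossings d keeps a constant sign, and checking every integer in [-1000, 1000] confirms d ≠ 0 throughout. Hence the two sides are never equal, so the relation holds for every integer in [-1000, 1000].

No counterexample exists.

Answer: True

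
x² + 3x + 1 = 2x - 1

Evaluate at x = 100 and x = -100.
x = 100: LHS = 100² + 3·100 + 1 = 10301, RHS = 2·100 - 1 = 199; 10301 = 199 — FAILS
x = -100: LHS = (-100)² + 3·(-100) + 1 = 9701, RHS = 2·(-100) - 1 = -201; 9701 = -201 — FAILS

Answer: No, fails for both x = 100 and x = -100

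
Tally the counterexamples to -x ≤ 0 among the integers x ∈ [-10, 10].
Counterexamples in [-10, 10]: {-10, -9, -8, -7, -6, -5, -4, -3, -2, -1}.

Counting them gives 10 values.

Answer: 10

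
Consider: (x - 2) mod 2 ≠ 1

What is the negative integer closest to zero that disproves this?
Testing negative integers from -1 downward:
x = -1: LHS = ((-1) - 2) mod 2 = (-3) mod 2 = 1; 1 ≠ 1 — FAILS  ← closest negative counterexample to 0

Answer: x = -1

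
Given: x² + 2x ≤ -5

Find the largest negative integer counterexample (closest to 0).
Testing negative integers from -1 downward:
x = -1: LHS = (-1)² + 2·(-1) = -1; -1 ≤ -5 — FAILS  ← closest negative counterexample to 0

Answer: x = -1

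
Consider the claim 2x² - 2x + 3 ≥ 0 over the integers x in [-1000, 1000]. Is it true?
Over all integers in [-1000, 1000], LHS − RHS is smallest at x = 0, where it equals 3:
x = 0: LHS = 2·0² - 2·0 + 3 = 3; 3 ≥ 0 — holds
At the ends of the range:
x = -1000: LHS = 2·(-1000)² - 2·(-1000) + 3 = 2002003; 2002003 ≥ 0 — holds
x = 1000: LHS = 2·1000² - 2·1000 + 3 = 1998003; 1998003 ≥ 0 — holds
Hence LHS − RHS is never negative, i.e. LHS ≥ RHS throughout, so the relation holds for every integer in [-1000, 1000].

No counterexample exists.

Answer: True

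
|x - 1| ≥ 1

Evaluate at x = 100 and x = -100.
x = 100: LHS = |100 - 1| = |99| = 99; 99 ≥ 1 — holds
x = -100: LHS = |(-100) - 1| = |-101| = 101; 101 ≥ 1 — holds

Answer: Yes, holds for both x = 100 and x = -100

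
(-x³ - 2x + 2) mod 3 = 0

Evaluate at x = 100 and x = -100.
x = 100: LHS = (-100³ - 2·100 + 2) mod 3 = (-1000198) mod 3 = 2; 2 = 0 — FAILS
x = -100: LHS = (-(-100)³ - 2·(-100) + 2) mod 3 = 1000202 mod 3 = 2; 2 = 0 — FAILS

Answer: No, fails for both x = 100 and x = -100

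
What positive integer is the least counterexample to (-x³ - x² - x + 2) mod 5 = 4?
Testing positive integers:
x = 1: LHS = (-1³ - 1² - 1 + 2) mod 5 = (-1) mod 5 = 4; 4 = 4 — holds
x = 2: LHS = (-2³ - 2² - 2 + 2) mod 5 = (-12) mod 5 = 3; 3 = 4 — FAILS  ← smallest positive counterexample

Answer: x = 2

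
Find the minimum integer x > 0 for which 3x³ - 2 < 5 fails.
Testing positive integers:
x = 1: LHS = 3·1³ - 2 = 1; 1 < 5 — holds
x = 2: LHS = 3·2³ - 2 = 22; 22 < 5 — FAILS  ← smallest positive counterexample

Answer: x = 2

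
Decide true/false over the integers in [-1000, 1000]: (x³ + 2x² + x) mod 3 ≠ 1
The claim fails at x = 1:
x = 1: LHS = (1³ + 2·1² + 1) mod 3 = 4 mod 3 = 1; 1 ≠ 1 — FAILS

Because a single integer refutes it, the statement is false.

Answer: False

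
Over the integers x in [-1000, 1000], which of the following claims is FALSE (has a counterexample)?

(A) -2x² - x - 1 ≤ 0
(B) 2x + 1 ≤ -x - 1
(A) Over all integers in [-1000, 1000], LHS − RHS is largest at x = 0, where it equals -1:
x = 0: LHS = -2·0² - 0 - 1 = -1; -1 ≤ 0 — holds
At the ends of the range:
x = -1000: LHS = -2·(-1000)² - (-1000) - 1 = -1999001; -1999001 ≤ 0 — holds
x = 1000: LHS = -2·1000² - 1000 - 1 = -2001001; -2001001 ≤ 0 — holds
Hence LHS − RHS is never positive, i.e. LHS ≤ RHS throughout, so the relation holds for every integer in [-1000, 1000].

(B) x = 0: LHS = 2·0 + 1 = 1, RHS = -0 - 1 = -1; 1 ≤ -1 — FAILS

Only (B) has a counterexample.

Answer: B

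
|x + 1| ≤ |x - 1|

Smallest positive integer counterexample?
Testing positive integers:
x = 1: LHS = |1 + 1| = |2| = 2, RHS = |1 - 1| = |0| = 0; 2 ≤ 0 — FAILS  ← smallest positive counterexample

Answer: x = 1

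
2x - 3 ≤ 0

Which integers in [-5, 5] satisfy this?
Holds for: {-5, -4, -3, -2, -1, 0, 1}
Fails for: {2, 3, 4, 5}

Answer: {-5, -4, -3, -2, -1, 0, 1}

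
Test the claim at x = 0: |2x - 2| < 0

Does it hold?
x = 0: LHS = |2·0 - 2| = |-2| = 2; 2 < 0 — FAILS

The relation fails at x = 0, so x = 0 is a counterexample.

Answer: No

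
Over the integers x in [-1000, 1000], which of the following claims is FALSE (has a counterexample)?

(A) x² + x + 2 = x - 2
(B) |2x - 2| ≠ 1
(A) x = 0: LHS = 0² + 0 + 2 = 2, RHS = 0 - 2 = -2; 2 = -2 — FAILS

(B) Track d = LHS − RHS over the integers in [-1000, 1000]. Equality would need d = 0, but d changes sign only between consecutive integers, jumping over 0:
x = 0: LHS = |2·0 - 2| = |-2| = 2; 2 ≠ 1 — holds  (d = 1)
x = 1: LHS = |2·1 - 2| = |0| = 0; 0 ≠ 1 — holds  (d = -1)
x = 1: LHS = |2·1 - 2| = |0| = 0; 0 ≠ 1 — holds  (d = -1)
x = 2: LHS = |2·2 - 2| = |2| = 2; 2 ≠ 1 — holds  (d = 1)
Away from these crossings d keeps a constant sign, and checking every integer in [-1000, 1000] confirms d ≠ 0 throughout. Hence the two sides are never equal, so the relation holds for every integer in [-1000, 1000].

Only (A) has a counterexample.

Answer: A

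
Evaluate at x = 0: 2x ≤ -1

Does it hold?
x = 0: LHS = 2·0 = 0; 0 ≤ -1 — FAILS

The relation fails at x = 0, so x = 0 is a counterexample.

Answer: No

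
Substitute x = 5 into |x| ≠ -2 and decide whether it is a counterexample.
Substitute x = 5 into the relation:
x = 5: LHS = |5| = 5; 5 ≠ -2 — holds

The relation holds at x = 5, so it is not a counterexample.

Answer: No, x = 5 is not a counterexample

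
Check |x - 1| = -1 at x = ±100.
x = 100: LHS = |100 - 1| = |99| = 99; 99 = -1 — FAILS
x = -100: LHS = |(-100) - 1| = |-101| = 101; 101 = -1 — FAILS

Answer: No, fails for both x = 100 and x = -100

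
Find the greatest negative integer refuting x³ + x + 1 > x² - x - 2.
Testing negative integers from -1 downward:
x = -1: LHS = (-1)³ + (-1) + 1 = -1, RHS = (-1)² - (-1) - 2 = 0; -1 > 0 — FAILS  ← closest negative counterexample to 0

Answer: x = -1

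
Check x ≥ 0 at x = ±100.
x = 100: 100 ≥ 0 — holds
x = -100: -100 ≥ 0 — FAILS

Answer: Partially: holds for x = 100, fails for x = -100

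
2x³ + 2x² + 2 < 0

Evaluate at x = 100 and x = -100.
x = 100: LHS = 2·100³ + 2·100² + 2 = 2020002; 2020002 < 0 — FAILS
x = -100: LHS = 2·(-100)³ + 2·(-100)² + 2 = -1979998; -1979998 < 0 — holds

Answer: Partially: fails for x = 100, holds for x = -100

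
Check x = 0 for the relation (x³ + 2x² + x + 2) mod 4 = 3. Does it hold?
x = 0: LHS = (0³ + 2·0² + 0 + 2) mod 4 = 2 mod 4 = 2; 2 = 3 — FAILS

The relation fails at x = 0, so x = 0 is a counterexample.

Answer: No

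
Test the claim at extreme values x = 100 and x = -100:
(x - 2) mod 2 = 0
x = 100: LHS = (100 - 2) mod 2 = 98 mod 2 = 0; 0 = 0 — holds
x = -100: LHS = ((-100) - 2) mod 2 = (-102) mod 2 = 0; 0 = 0 — holds

Answer: Yes, holds for both x = 100 and x = -100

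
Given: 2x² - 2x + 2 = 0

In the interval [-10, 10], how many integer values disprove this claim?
Counterexamples in [-10, 10]: {-10, -9, -8, -7, -6, -5, -4, -3, -2, -1, 0, 1, 2, 3, 4, 5, 6, 7, 8, 9, 10}.

Counting them gives 21 values.

Answer: 21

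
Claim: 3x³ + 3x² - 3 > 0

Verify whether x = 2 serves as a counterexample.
Substitute x = 2 into the relation:
x = 2: LHS = 3·2³ + 3·2² - 3 = 33; 33 > 0 — holds

The claim holds here, so x = 2 is not a counterexample. (A counterexample exists elsewhere, e.g. x = 0.)

Answer: No, x = 2 is not a counterexample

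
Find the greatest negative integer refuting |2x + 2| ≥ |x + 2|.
Testing negative integers from -1 downward:
x = -1: LHS = |2·(-1) + 2| = |0| = 0, RHS = |(-1) + 2| = |1| = 1; 0 ≥ 1 — FAILS  ← closest negative counterexample to 0

Answer: x = -1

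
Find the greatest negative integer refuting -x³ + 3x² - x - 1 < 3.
Testing negative integers from -1 downward:
x = -1: LHS = -(-1)³ + 3·(-1)² - (-1) - 1 = 4; 4 < 3 — FAILS  ← closest negative counterexample to 0

Answer: x = -1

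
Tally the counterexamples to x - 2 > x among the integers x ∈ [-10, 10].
Counterexamples in [-10, 10]: {-10, -9, -8, -7, -6, -5, -4, -3, -2, -1, 0, 1, 2, 3, 4, 5, 6, 7, 8, 9, 10}.

Counting them gives 21 values.

Answer: 21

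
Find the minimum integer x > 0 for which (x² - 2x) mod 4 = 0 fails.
Testing positive integers:
x = 1: LHS = (1² - 2·1) mod 4 = (-1) mod 4 = 3; 3 = 0 — FAILS  ← smallest positive counterexample

Answer: x = 1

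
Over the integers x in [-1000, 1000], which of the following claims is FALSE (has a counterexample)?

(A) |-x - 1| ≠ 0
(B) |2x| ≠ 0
(A) x = -1: LHS = |-(-1) - 1| = |0| = 0; 0 ≠ 0 — FAILS
(B) x = 0: LHS = |2·0| = |0| = 0; 0 ≠ 0 — FAILS

Answer: Both A and B are false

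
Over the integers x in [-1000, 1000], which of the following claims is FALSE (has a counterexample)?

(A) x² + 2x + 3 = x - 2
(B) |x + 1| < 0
(A) x = 0: LHS = 0² + 2·0 + 3 = 3, RHS = 0 - 2 = -2; 3 = -2 — FAILS
(B) x = 0: LHS = |0 + 1| = |1| = 1; 1 < 0 — FAILS

Answer: Both A and B are false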